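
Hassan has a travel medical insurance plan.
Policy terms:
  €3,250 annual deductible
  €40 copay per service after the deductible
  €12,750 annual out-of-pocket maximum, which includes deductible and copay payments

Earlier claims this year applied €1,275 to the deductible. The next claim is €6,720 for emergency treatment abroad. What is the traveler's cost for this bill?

Deductible still to meet: €3,250 − €1,275 = €1,975.
After the €1,975 deductible portion, €6,720 − €1,975 = €4,745 is subject to the copay.
Copay on this service: €40.
That puts the traveler's cost at €1,975 + €40 = €2,015 before any cap.
Year-to-date out-of-pocket becomes €1,275 + €2,015 = €3,290, still under the €12,750 maximum, so no cap applies.

€2,015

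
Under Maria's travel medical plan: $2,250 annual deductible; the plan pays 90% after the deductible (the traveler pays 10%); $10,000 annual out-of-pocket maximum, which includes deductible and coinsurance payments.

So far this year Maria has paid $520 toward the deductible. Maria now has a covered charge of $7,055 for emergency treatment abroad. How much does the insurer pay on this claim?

$4,792.50

$520 of the $2,250 deductible is already met, leaving $1,730.
That leaves $7,055 − $1,730 = $5,325 for coinsurance.
10% of $5,325 = $532.50 falls to the traveler.
Traveler responsibility before any cap: $1,730 + $532.50 = $2,262.50.
Total out-of-pocket so far would be $520 + $2,262.50 = $2,782.50, below the $10,000 cap — no reduction.
The insurer covers the remainder: $7,055 − $2,262.50 = $4,792.50.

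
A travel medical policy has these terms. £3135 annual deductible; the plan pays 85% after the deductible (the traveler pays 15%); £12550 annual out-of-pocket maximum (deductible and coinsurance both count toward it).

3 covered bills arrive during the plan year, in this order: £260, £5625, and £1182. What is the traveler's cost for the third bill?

£177.30

Claim 1 — £260: fully absorbed by the deductible. Traveler pays £260; OOP now £260.
Claim 2 — £5625: deductible takes £2875, £2750 remains; traveler's 15% is £412.50. Cost to traveler: £3287.50. OOP to date £3547.50.
Claim 3 — £1182: 15% coinsurance on £1182 = £177.30. Traveler owes £177.30 (running OOP £3724.80).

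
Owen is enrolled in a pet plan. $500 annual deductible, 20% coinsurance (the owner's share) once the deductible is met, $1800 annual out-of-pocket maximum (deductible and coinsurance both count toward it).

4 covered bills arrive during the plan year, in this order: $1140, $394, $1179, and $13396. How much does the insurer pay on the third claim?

Bill 1, $1140: $500 finishes the deductible; $640 goes to coinsurance; 20% of $640 = $128. Cost to owner: $628. OOP to date $628. Plan pays $1140 − $628 = $512.
Bill 2, $394: deductible met; 20% of $394 = $78.80. Cost to owner: $78.80. OOP to date $706.80. Plan pays $394 − $78.80 = $315.20.
Bill 3, $1179: deductible already satisfied, so owner's share is 20% × $1179 = $235.80. Owner pays $235.80; OOP now $942.60. Insurer: $1179 − $235.80 = $943.20.

$943.20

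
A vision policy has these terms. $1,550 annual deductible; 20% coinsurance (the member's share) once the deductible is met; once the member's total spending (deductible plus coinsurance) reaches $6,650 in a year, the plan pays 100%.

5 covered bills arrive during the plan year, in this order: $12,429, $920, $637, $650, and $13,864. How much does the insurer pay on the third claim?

Claim 1 — $12,429: deductible takes $1,550, $10,879 remains; member's 20% is $2,175.80. Member pays $3,725.80; OOP now $3,725.80. Insurer: $12,429 − $3,725.80 = $8,703.20.
Claim 2 — $920: 20% coinsurance on $920 = $184. Member owes $184 (running OOP $3,909.80). Insurer: $920 − $184 = $736.
Claim 3 — $637: deductible met; 20% of $637 = $127.40. Member owes $127.40 (running OOP $4,037.20). Plan pays $637 − $127.40 = $509.60.

$509.60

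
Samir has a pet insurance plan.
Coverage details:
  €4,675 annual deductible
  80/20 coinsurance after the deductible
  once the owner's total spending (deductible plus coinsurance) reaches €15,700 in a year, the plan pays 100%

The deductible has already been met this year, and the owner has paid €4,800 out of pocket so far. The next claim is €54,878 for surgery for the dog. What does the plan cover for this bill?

€43,978

With the deductible met, the entire €54,878 is subject to coinsurance.
Owner's 20% share of €54,878 is €10,975.60.
Adding €10,975.60 to the €4,800 already spent would give €15,775.60, which exceeds the €15,700 cap; the owner pays just €15,700 − €4,800 = €10,900.
The insurer covers the remainder: €54,878 − €10,900 = €43,978.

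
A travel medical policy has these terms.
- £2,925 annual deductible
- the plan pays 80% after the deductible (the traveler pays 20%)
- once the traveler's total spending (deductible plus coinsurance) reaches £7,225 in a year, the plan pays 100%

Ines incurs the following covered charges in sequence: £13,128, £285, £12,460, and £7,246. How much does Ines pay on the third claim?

#1 (£13,128): deductible takes £2,925, £10,203 remains; traveler's 20% is £2,040.60. Traveler pays £4,965.60; OOP now £4,965.60.
#2 (£285): deductible met; 20% of £285 = £57. Traveler pays £57; OOP now £5,022.60.
#3 (£12,460): 20% coinsurance on £12,460 = £2,492. That would push OOP to £7,514.60, over the £7,225 cap, so traveler pays £7,225 − £5,022.60 = £2,202.40.

£2,202.40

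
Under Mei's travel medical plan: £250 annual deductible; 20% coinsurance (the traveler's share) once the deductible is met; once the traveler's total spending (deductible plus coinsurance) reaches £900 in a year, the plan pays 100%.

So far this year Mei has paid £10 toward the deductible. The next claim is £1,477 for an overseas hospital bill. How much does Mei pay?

£487.40

Deductible still to meet: £250 − £10 = £240.
That leaves £1,477 − £240 = £1,237 for coinsurance.
20% of £1,237 = £247.40 falls to the traveler.
That puts the traveler's cost at £240 + £247.40 = £487.40 before any cap.
Year-to-date out-of-pocket becomes £10 + £487.40 = £497.40, still under the £900 maximum, so no cap applies.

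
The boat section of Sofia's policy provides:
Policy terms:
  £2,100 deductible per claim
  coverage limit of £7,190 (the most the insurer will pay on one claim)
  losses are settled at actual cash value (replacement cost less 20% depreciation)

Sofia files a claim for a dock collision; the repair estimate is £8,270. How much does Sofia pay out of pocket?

£3,754

Actual cash value after 20% depreciation: £8,270 × 80% = £6,616.
Less the £2,100 deductible: £6,616 − £2,100 = £4,516.
That's under the £7,190 cap, so the insurer reimburses the full £4,516.
Owner's share is the uncovered remainder: £8,270 − £4,516 = £3,754.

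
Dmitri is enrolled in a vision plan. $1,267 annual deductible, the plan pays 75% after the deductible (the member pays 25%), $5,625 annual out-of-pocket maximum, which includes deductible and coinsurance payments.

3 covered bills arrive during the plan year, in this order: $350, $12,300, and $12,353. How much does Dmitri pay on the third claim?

$1,512.25

Claim 1 — $350: fully absorbed by the deductible. Member owes $350 (running OOP $350).
Claim 2 — $12,300: deductible takes $917, $11,383 remains; coinsurance $11,383 × 25% = $2,845.75. Member owes $3,762.75 (running OOP $4,112.75).
Claim 3 — $12,353: 25% coinsurance on $12,353 = $3,088.25. That would push OOP to $7,201, over the $5,625 cap, so member pays $5,625 − $4,112.75 = $1,512.25.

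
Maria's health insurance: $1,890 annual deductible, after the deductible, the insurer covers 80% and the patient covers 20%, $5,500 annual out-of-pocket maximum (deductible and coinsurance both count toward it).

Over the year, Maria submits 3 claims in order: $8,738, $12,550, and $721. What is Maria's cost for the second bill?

Bill 1, $8,738: deductible takes $1,890, $6,848 remains; patient's 20% is $1,369.60. Cost to patient: $3,259.60. OOP to date $3,259.60.
Bill 2, $12,550: deductible already satisfied, so patient's share is 20% × $12,550 = $2,510. Adding that to $3,259.60 gives $5,769.60, past the $5,500 cap; patient pays only $5,500 − $3,259.60 = $2,240.40.

$2,240.40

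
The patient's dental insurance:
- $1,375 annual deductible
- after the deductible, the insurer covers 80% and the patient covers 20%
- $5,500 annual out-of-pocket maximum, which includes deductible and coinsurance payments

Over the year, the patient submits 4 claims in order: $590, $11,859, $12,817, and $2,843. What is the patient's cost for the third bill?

$1,910.20

Claim 1 ($590): all of it applies to the deductible. Patient pays $590; OOP now $590.
Claim 2 ($11,859): $785 finishes the deductible; $11,074 goes to coinsurance; patient's 20% is $2,214.80. Patient pays $2,999.80; OOP now $3,589.80.
Claim 3 ($12,817): deductible already satisfied, so patient's share is 20% × $12,817 = $2,563.40. That would push OOP to $6,153.20, over the $5,500 cap, so patient pays $5,500 − $3,589.80 = $1,910.20.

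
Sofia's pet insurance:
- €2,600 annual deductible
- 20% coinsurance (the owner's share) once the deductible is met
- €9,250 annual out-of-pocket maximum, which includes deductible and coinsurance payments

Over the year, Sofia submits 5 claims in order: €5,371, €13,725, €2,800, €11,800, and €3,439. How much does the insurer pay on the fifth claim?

€3,008.20

Claim 1 (€5,371): deductible takes €2,600, €2,771 remains; 20% of €2,771 = €554.20. Owner pays €3,154.20; OOP now €3,154.20. Insurer: €5,371 − €3,154.20 = €2,216.80.
Claim 2 (€13,725): deductible met; 20% of €13,725 = €2,745. Owner owes €2,745 (running OOP €5,899.20). Insurer: €13,725 − €2,745 = €10,980.
Claim 3 (€2,800): deductible already satisfied, so owner's share is 20% × €2,800 = €560. Owner pays €560; OOP now €6,459.20. Insurer: €2,800 − €560 = €2,240.
Claim 4 (€11,800): 20% coinsurance on €11,800 = €2,360. Cost to owner: €2,360. OOP to date €8,819.20. Insurer: €11,800 − €2,360 = €9,440.
Claim 5 (€3,439): 20% coinsurance on €3,439 = €687.80. Adding that to €8,819.20 gives €9,507, past the €9,250 cap; owner pays only €9,250 − €8,819.20 = €430.80. Plan pays €3,439 − €430.80 = €3,008.20.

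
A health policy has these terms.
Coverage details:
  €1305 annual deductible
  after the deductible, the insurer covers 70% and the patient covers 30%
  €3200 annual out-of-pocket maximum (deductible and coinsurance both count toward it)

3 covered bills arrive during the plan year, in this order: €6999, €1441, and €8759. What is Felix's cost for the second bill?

€186.80

#1 (€6999): €1305 finishes the deductible; €5694 goes to coinsurance; patient's 30% is €1708.20. Cost to patient: €3013.20. OOP to date €3013.20.
#2 (€1441): 30% coinsurance on €1441 = €432.30. OOP would hit €3445.50 > €3200, so the cap limits the patient to €3200 − €3013.20 = €186.80.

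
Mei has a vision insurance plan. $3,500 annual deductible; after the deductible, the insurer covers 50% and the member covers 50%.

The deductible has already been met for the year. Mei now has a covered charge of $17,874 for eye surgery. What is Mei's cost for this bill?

$8,937

With the deductible met, the entire $17,874 is subject to coinsurance.
50% of $17,874 = $8,937 falls to the member.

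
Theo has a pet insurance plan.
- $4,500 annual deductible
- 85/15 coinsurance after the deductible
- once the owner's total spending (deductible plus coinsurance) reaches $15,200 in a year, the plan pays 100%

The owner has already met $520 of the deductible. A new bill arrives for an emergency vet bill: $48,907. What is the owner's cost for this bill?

Remaining deductible: $4,500 − $520 = $3,980.
After the $3,980 deductible portion, $48,907 − $3,980 = $44,927 is subject to coinsurance.
Owner's 15% share of $44,927 is $6,739.05.
So the owner owes $3,980 + $6,739.05 = $10,719.05 before any cap.
Cumulative spending $520 + $10,719.05 = $11,239.05 stays under the $15,200 maximum.

$10,719.05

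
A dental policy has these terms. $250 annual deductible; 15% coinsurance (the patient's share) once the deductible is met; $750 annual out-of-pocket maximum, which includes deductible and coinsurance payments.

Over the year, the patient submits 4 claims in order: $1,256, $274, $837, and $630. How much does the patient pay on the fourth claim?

#1 ($1,256): deductible takes $250, $1,006 remains; patient's 15% is $150.90. Cost to patient: $400.90. OOP to date $400.90.
#2 ($274): deductible met; 15% of $274 = $41.10. Cost to patient: $41.10. OOP to date $442.
#3 ($837): deductible already satisfied, so patient's share is 15% × $837 = $125.55. Patient pays $125.55; OOP now $567.55.
#4 ($630): deductible met; 15% of $630 = $94.50. Cost to patient: $94.50. OOP to date $662.05.

$94.50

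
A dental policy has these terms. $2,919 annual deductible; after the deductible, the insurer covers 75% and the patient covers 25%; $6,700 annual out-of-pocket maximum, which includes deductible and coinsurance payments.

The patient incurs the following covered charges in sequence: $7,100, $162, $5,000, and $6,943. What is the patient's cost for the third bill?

#1 ($7,100): $2,919 finishes the deductible; $4,181 goes to coinsurance; 25% of $4,181 = $1,045.25. Patient pays $3,964.25; OOP now $3,964.25.
#2 ($162): deductible already satisfied, so patient's share is 25% × $162 = $40.50. Cost to patient: $40.50. OOP to date $4,004.75.
#3 ($5,000): 25% coinsurance on $5,000 = $1,250. Patient pays $1,250; OOP now $5,254.75.

$1,250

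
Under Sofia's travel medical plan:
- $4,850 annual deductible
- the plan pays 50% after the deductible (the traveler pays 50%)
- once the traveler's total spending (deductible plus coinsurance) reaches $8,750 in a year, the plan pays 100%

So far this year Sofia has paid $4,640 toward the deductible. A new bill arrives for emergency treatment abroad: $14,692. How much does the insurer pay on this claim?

$10,582

Deductible still to meet: $4,850 − $4,640 = $210.
After the $210 deductible portion, $14,692 − $210 = $14,482 is subject to coinsurance.
Coinsurance: $14,482 × 50% = $7,241.
Traveler responsibility before any cap: $210 + $7,241 = $7,451.
That would bring total out-of-pocket to $12,091, past the $8,750 cap. The traveler is capped at $8,750 − $4,640 = $4,110 on this claim.
The insurer covers the remainder: $14,692 − $4,110 = $10,582.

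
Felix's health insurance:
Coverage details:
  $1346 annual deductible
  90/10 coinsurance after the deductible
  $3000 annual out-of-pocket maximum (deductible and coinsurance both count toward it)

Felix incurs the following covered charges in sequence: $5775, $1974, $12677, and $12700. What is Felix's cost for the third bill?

Bill 1, $5775: $1346 to deductible, leaving $4429; coinsurance $4429 × 10% = $442.90. Patient owes $1788.90 (running OOP $1788.90).
Bill 2, $1974: deductible met; 10% of $1974 = $197.40. Patient owes $197.40 (running OOP $1986.30).
Bill 3, $12677: deductible already satisfied, so patient's share is 10% × $12677 = $1267.70. Adding that to $1986.30 gives $3254, past the $3000 cap; patient pays only $3000 − $1986.30 = $1013.70.

$1013.70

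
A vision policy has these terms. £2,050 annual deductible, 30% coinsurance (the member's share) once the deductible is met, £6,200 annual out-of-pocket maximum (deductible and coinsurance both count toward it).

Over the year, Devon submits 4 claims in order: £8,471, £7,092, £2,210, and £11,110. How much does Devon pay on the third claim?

#1 (£8,471): deductible takes £2,050, £6,421 remains; member's 30% is £1,926.30. Cost to member: £3,976.30. OOP to date £3,976.30.
#2 (£7,092): 30% coinsurance on £7,092 = £2,127.60. Member pays £2,127.60; OOP now £6,103.90.
#3 (£2,210): deductible met; 30% of £2,210 = £663. OOP would hit £6,766.90 > £6,200, so the cap limits the member to £6,200 − £6,103.90 = £96.10.

£96.10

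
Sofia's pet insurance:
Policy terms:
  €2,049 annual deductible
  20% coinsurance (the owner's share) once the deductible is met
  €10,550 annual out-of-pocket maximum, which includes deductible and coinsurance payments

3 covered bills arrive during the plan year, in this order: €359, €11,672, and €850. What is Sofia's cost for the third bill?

#1 (€359): all of it applies to the deductible. Owner owes €359 (running OOP €359).
#2 (€11,672): deductible takes €1,690, €9,982 remains; 20% of €9,982 = €1,996.40. Owner owes €3,686.40 (running OOP €4,045.40).
#3 (€850): 20% coinsurance on €850 = €170. Owner owes €170 (running OOP €4,215.40).

€170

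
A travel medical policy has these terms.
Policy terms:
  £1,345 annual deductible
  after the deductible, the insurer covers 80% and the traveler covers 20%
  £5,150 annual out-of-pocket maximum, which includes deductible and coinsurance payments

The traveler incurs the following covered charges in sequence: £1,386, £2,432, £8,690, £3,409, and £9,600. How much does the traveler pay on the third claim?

£1,738

Bill 1, £1,386: £1,345 finishes the deductible; £41 goes to coinsurance; 20% of £41 = £8.20. Traveler pays £1,353.20; OOP now £1,353.20.
Bill 2, £2,432: deductible met; 20% of £2,432 = £486.40. Traveler pays £486.40; OOP now £1,839.60.
Bill 3, £8,690: deductible met; 20% of £8,690 = £1,738. Traveler owes £1,738 (running OOP £3,577.60).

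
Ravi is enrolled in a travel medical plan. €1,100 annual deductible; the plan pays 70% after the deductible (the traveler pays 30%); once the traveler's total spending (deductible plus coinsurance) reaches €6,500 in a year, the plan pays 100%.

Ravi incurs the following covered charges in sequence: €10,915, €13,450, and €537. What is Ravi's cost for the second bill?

Claim 1 (€10,915): €1,100 finishes the deductible; €9,815 goes to coinsurance; traveler's 30% is €2,944.50. Traveler pays €4,044.50; OOP now €4,044.50.
Claim 2 (€13,450): 30% coinsurance on €13,450 = €4,035. Adding that to €4,044.50 gives €8,079.50, past the €6,500 cap; traveler pays only €6,500 − €4,044.50 = €2,455.50.

€2,455.50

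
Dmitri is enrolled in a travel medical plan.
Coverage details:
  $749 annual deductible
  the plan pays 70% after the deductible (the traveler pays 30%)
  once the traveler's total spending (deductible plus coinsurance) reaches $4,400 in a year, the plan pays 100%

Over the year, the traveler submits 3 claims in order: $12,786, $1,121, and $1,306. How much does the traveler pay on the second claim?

$39.90

Claim 1 ($12,786): $749 finishes the deductible; $12,037 goes to coinsurance; 30% of $12,037 = $3,611.10. Traveler owes $4,360.10 (running OOP $4,360.10).
Claim 2 ($1,121): 30% coinsurance on $1,121 = $336.30. That would push OOP to $4,696.40, over the $4,400 cap, so traveler pays $4,400 − $4,360.10 = $39.90.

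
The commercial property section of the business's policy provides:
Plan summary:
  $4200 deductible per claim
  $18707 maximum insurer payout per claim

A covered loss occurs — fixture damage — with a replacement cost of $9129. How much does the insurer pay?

$4929

Less the $4200 deductible: $9129 − $4200 = $4929.
$4929 ≤ $18707, so the limit doesn't bind; insurer pays $4929.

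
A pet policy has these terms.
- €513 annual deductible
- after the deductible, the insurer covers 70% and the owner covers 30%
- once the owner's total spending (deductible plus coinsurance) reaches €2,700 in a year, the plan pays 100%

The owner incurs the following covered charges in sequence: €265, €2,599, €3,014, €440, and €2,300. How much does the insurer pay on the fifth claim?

Claim 1 (€265): fully absorbed by the deductible. Cost to owner: €265. OOP to date €265. Plan pays €265 − €265 = €0.
Claim 2 (€2,599): €248 finishes the deductible; €2,351 goes to coinsurance; coinsurance €2,351 × 30% = €705.30. Owner owes €953.30 (running OOP €1,218.30). Plan pays €2,599 − €953.30 = €1,645.70.
Claim 3 (€3,014): deductible already satisfied, so owner's share is 30% × €3,014 = €904.20. Owner owes €904.20 (running OOP €2,122.50). Insurer: €3,014 − €904.20 = €2,109.80.
Claim 4 (€440): deductible already satisfied, so owner's share is 30% × €440 = €132. Owner pays €132; OOP now €2,254.50. Insurer: €440 − €132 = €308.
Claim 5 (€2,300): 30% coinsurance on €2,300 = €690. OOP would hit €2,944.50 > €2,700, so the cap limits the owner to €2,700 − €2,254.50 = €445.50. Insurer: €2,300 − €445.50 = €1,854.50.

€1,854.50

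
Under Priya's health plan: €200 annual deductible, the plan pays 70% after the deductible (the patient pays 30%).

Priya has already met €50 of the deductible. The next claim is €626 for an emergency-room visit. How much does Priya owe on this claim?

Deductible still to meet: €200 − €50 = €150.
The remaining €476 (= €626 − €150) moves to coinsurance.
Patient's 30% share of €476 is €142.80.
That puts the patient's cost at €150 + €142.80 = €292.80.

€292.80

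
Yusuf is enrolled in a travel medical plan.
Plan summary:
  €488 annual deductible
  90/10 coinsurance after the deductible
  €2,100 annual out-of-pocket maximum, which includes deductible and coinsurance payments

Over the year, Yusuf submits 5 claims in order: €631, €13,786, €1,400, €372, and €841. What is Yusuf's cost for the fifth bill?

#1 (€631): €488 finishes the deductible; €143 goes to coinsurance; 10% of €143 = €14.30. Traveler owes €502.30 (running OOP €502.30).
#2 (€13,786): 10% coinsurance on €13,786 = €1,378.60. Cost to traveler: €1,378.60. OOP to date €1,880.90.
#3 (€1,400): 10% coinsurance on €1,400 = €140. Traveler pays €140; OOP now €2,020.90.
#4 (€372): 10% coinsurance on €372 = €37.20. Traveler owes €37.20 (running OOP €2,058.10).
#5 (€841): deductible met; 10% of €841 = €84.10. OOP would hit €2,142.20 > €2,100, so the cap limits the traveler to €2,100 − €2,058.10 = €41.90.

€41.90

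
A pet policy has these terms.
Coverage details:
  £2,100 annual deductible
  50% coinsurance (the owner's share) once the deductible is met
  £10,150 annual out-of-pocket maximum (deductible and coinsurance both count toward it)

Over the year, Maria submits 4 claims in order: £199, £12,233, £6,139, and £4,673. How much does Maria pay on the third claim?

Claim 1 — £199: all of it applies to the deductible. Owner pays £199; OOP now £199.
Claim 2 — £12,233: deductible takes £1,901, £10,332 remains; coinsurance £10,332 × 50% = £5,166. Owner pays £7,067; OOP now £7,266.
Claim 3 — £6,139: 50% coinsurance on £6,139 = £3,069.50. Adding that to £7,266 gives £10,335.50, past the £10,150 cap; owner pays only £10,150 − £7,266 = £2,884.

£2,884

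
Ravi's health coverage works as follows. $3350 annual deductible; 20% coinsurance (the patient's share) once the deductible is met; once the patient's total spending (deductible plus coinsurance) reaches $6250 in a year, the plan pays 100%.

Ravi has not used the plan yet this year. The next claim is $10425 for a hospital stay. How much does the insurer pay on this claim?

$5660

The full $3350 deductible is still open; $3350 of this bill applies to it.
The remaining $7075 (= $10425 − $3350) moves to coinsurance.
20% of $7075 = $1415 falls to the patient.
So the patient owes $3350 + $1415 = $4765 before any cap.
Cumulative spending $0 + $4765 = $4765 stays under the $6250 maximum.
The plan picks up $10425 − $4765 = $5660.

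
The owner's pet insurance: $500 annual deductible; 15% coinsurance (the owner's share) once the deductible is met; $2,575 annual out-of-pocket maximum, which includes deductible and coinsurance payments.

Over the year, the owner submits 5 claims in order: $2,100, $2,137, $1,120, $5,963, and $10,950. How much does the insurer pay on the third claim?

$952

Bill 1, $2,100: $500 to deductible, leaving $1,600; owner's 15% is $240. Owner pays $740; OOP now $740. Insurer: $2,100 − $740 = $1,360.
Bill 2, $2,137: deductible already satisfied, so owner's share is 15% × $2,137 = $320.55. Cost to owner: $320.55. OOP to date $1,060.55. Plan pays $2,137 − $320.55 = $1,816.45.
Bill 3, $1,120: deductible met; 15% of $1,120 = $168. Cost to owner: $168. OOP to date $1,228.55. Plan pays $1,120 − $168 = $952.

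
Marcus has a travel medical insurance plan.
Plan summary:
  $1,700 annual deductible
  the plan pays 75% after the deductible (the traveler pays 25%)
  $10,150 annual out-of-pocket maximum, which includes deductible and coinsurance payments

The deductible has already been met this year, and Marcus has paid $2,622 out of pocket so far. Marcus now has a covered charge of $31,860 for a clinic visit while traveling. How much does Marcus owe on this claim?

$7,528

The deductible is already satisfied, so the full bill goes to coinsurance.
Coinsurance: $31,860 × 25% = $7,965.
Adding $7,965 to the $2,622 already spent would give $10,587, which exceeds the $10,150 cap; the traveler pays just $10,150 − $2,622 = $7,528.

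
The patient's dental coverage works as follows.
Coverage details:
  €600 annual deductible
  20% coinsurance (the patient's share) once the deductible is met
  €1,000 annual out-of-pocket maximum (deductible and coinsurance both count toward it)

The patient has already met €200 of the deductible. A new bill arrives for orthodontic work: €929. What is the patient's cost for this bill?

€200 of the €600 deductible is already met, leaving €400.
That leaves €929 − €400 = €529 for coinsurance.
Coinsurance: €529 × 20% = €105.80.
So the patient owes €400 + €105.80 = €505.80 before any cap.
Cumulative spending €200 + €505.80 = €705.80 stays under the €1,000 maximum.

€505.80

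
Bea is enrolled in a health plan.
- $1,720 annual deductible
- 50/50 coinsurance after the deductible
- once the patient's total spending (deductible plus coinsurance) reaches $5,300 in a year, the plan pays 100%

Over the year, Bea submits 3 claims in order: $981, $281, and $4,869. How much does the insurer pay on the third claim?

#1 ($981): entire amount goes to the deductible. Cost to patient: $981. OOP to date $981. Insurer: $981 − $981 = $0.
#2 ($281): entire amount goes to the deductible. Cost to patient: $281. OOP to date $1,262. Insurer: $281 − $281 = $0.
#3 ($4,869): $458 to deductible, leaving $4,411; 50% of $4,411 = $2,205.50. Patient pays $2,663.50; OOP now $3,925.50. Plan pays $4,869 − $2,663.50 = $2,205.50.

$2,205.50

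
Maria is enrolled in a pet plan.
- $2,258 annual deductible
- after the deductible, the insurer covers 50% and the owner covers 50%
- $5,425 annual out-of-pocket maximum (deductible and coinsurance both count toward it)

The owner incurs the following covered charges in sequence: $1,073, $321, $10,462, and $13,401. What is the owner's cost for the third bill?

$4,031

Claim 1 ($1,073): entire amount goes to the deductible. Owner pays $1,073; OOP now $1,073.
Claim 2 ($321): entire amount goes to the deductible. Cost to owner: $321. OOP to date $1,394.
Claim 3 ($10,462): $864 finishes the deductible; $9,598 goes to coinsurance; 50% of $9,598 = $4,799. Claim cost before the cap: $864 + $4,799 = $5,663. OOP would hit $7,057 > $5,425, so the cap limits the owner to $5,425 − $1,394 = $4,031.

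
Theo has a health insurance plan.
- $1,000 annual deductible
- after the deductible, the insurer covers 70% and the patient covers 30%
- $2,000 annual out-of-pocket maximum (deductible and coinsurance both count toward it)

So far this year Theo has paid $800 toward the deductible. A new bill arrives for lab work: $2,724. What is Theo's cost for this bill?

Remaining deductible: $1,000 − $800 = $200.
After the $200 deductible portion, $2,724 − $200 = $2,524 is subject to coinsurance.
30% of $2,524 = $757.20 falls to the patient.
Patient responsibility before any cap: $200 + $757.20 = $957.20.
Total out-of-pocket so far would be $800 + $957.20 = $1,757.20, below the $2,000 cap — no reduction.

$957.20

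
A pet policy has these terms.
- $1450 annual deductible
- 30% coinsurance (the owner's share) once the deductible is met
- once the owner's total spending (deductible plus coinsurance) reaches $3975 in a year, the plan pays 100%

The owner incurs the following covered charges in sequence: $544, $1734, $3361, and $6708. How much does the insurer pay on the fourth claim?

#1 ($544): all of it applies to the deductible. Owner pays $544; OOP now $544. Insurer: $544 − $544 = $0.
#2 ($1734): deductible takes $906, $828 remains; coinsurance $828 × 30% = $248.40. Owner owes $1154.40 (running OOP $1698.40). Plan pays $1734 − $1154.40 = $579.60.
#3 ($3361): deductible met; 30% of $3361 = $1008.30. Owner owes $1008.30 (running OOP $2706.70). Insurer: $3361 − $1008.30 = $2352.70.
#4 ($6708): 30% coinsurance on $6708 = $2012.40. That would push OOP to $4719.10, over the $3975 cap, so owner pays $3975 − $2706.70 = $1268.30. Plan pays $6708 − $1268.30 = $5439.70.

$5439.70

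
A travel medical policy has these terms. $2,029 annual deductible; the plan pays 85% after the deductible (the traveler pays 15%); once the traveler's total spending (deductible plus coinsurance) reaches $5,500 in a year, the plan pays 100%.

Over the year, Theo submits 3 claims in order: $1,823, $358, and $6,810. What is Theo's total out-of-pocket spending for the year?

$3,073.30

Claim 1 — $1,823: all of it applies to the deductible. Cost to traveler: $1,823. OOP to date $1,823.
Claim 2 — $358: $206 finishes the deductible; $152 goes to coinsurance; traveler's 15% is $22.80. Traveler owes $228.80 (running OOP $2,051.80).
Claim 3 — $6,810: deductible met; 15% of $6,810 = $1,021.50. Cost to traveler: $1,021.50. OOP to date $3,073.30.
Summing the traveler's payments: $1,823 + $228.80 + $1,021.50 = $3,073.30.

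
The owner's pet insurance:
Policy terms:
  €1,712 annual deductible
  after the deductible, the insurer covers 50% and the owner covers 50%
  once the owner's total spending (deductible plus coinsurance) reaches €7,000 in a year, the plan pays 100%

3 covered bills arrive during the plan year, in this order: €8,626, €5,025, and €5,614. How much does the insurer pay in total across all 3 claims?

€12,265

Claim 1 — €8,626: deductible takes €1,712, €6,914 remains; owner's 50% is €3,457. Owner pays €5,169; OOP now €5,169. Insurer: €8,626 − €5,169 = €3,457.
Claim 2 — €5,025: deductible already satisfied, so owner's share is 50% × €5,025 = €2,512.50. That would push OOP to €7,681.50, over the €7,000 cap, so owner pays €7,000 − €5,169 = €1,831. Insurer: €5,025 − €1,831 = €3,194.
Claim 3 — €5,614: deductible already satisfied, so owner's share is 50% × €5,614 = €2,807. Adding that to €7,000 gives €9,807, past the €7,000 cap; owner pays only €7,000 − €7,000 = €0. Insurer: €5,614 − €0 = €5,614.
Insurer total: €3,457 + €3,194 + €5,614 = €12,265.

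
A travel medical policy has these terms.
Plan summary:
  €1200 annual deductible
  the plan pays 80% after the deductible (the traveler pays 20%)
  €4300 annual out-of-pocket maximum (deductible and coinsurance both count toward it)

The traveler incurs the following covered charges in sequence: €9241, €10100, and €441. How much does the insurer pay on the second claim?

Claim 1 — €9241: €1200 to deductible, leaving €8041; traveler's 20% is €1608.20. Traveler pays €2808.20; OOP now €2808.20. Insurer: €9241 − €2808.20 = €6432.80.
Claim 2 — €10100: 20% coinsurance on €10100 = €2020. OOP would hit €4828.20 > €4300, so the cap limits the traveler to €4300 − €2808.20 = €1491.80. Insurer: €10100 − €1491.80 = €8608.20.

€8608.20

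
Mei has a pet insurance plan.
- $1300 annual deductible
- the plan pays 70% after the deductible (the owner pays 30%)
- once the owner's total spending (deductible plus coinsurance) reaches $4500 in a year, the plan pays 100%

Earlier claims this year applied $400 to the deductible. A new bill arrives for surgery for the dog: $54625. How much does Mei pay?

$4100

Remaining deductible: $1300 − $400 = $900.
After the $900 deductible portion, $54625 − $900 = $53725 is subject to coinsurance.
Owner's 30% share of $53725 is $16117.50.
That puts the owner's cost at $900 + $16117.50 = $17017.50 before any cap.
That would bring total out-of-pocket to $17417.50, past the $4500 cap. The owner is capped at $4500 − $400 = $4100 on this claim.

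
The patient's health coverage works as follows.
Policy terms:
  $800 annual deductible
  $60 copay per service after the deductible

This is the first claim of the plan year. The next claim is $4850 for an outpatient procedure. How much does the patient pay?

Deductible not yet touched, so the first $800 of the bill goes to the deductible.
That leaves $4850 − $800 = $4050 for the copay.
Copay on this service: $60.
Patient responsibility: $800 + $60 = $860.

$860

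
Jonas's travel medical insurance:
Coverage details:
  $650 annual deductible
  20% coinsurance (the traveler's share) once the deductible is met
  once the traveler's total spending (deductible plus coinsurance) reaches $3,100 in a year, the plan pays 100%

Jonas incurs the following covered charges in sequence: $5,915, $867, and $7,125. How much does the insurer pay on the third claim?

$5,901.40

Claim 1 — $5,915: $650 to deductible, leaving $5,265; coinsurance $5,265 × 20% = $1,053. Traveler owes $1,703 (running OOP $1,703). Insurer: $5,915 − $1,703 = $4,212.
Claim 2 — $867: 20% coinsurance on $867 = $173.40. Traveler pays $173.40; OOP now $1,876.40. Insurer: $867 − $173.40 = $693.60.
Claim 3 — $7,125: deductible met; 20% of $7,125 = $1,425. Adding that to $1,876.40 gives $3,301.40, past the $3,100 cap; traveler pays only $3,100 − $1,876.40 = $1,223.60. Plan pays $7,125 − $1,223.60 = $5,901.40.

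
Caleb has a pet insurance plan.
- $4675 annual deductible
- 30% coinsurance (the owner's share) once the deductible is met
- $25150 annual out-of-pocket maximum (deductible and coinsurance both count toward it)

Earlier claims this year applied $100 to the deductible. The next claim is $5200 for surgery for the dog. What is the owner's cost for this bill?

$100 of the $4675 deductible is already met, leaving $4575.
After the $4575 deductible portion, $5200 − $4575 = $625 is subject to coinsurance.
Coinsurance: $625 × 30% = $187.50.
Owner responsibility before any cap: $4575 + $187.50 = $4762.50.
Cumulative spending $100 + $4762.50 = $4862.50 stays under the $25150 maximum.

$4762.50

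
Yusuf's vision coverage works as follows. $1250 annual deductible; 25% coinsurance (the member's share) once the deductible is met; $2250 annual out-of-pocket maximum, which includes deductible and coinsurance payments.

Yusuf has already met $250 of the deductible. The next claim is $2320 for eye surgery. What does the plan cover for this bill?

$990

Remaining deductible: $1250 − $250 = $1000.
After the $1000 deductible portion, $2320 − $1000 = $1320 is subject to coinsurance.
25% of $1320 = $330 falls to the member.
So the member owes $1000 + $330 = $1330 before any cap.
Year-to-date out-of-pocket becomes $250 + $1330 = $1580, still under the $2250 maximum, so no cap applies.
The plan picks up $2320 − $1330 = $990.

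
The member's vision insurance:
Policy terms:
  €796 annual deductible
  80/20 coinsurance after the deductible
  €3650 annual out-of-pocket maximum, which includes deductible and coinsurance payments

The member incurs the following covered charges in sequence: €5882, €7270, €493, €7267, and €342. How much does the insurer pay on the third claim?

Claim 1 — €5882: €796 to deductible, leaving €5086; coinsurance €5086 × 20% = €1017.20. Member pays €1813.20; OOP now €1813.20. Plan pays €5882 − €1813.20 = €4068.80.
Claim 2 — €7270: 20% coinsurance on €7270 = €1454. Member owes €1454 (running OOP €3267.20). Plan pays €7270 − €1454 = €5816.
Claim 3 — €493: deductible already satisfied, so member's share is 20% × €493 = €98.60. Member pays €98.60; OOP now €3365.80. Insurer: €493 − €98.60 = €394.40.

€394.40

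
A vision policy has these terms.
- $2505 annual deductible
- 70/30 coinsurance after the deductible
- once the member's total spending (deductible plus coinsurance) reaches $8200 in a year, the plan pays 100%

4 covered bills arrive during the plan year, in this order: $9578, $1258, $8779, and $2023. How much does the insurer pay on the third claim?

$6145.30

Claim 1 — $9578: deductible takes $2505, $7073 remains; 30% of $7073 = $2121.90. Member pays $4626.90; OOP now $4626.90. Plan pays $9578 − $4626.90 = $4951.10.
Claim 2 — $1258: deductible already satisfied, so member's share is 30% × $1258 = $377.40. Cost to member: $377.40. OOP to date $5004.30. Plan pays $1258 − $377.40 = $880.60.
Claim 3 — $8779: 30% coinsurance on $8779 = $2633.70. Member owes $2633.70 (running OOP $7638). Insurer: $8779 − $2633.70 = $6145.30.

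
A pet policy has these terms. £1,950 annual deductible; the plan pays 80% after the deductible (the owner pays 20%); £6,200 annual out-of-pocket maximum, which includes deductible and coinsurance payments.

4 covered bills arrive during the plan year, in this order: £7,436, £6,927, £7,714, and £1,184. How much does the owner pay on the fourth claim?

£224.60

Claim 1 (£7,436): deductible takes £1,950, £5,486 remains; owner's 20% is £1,097.20. Owner pays £3,047.20; OOP now £3,047.20.
Claim 2 (£6,927): 20% coinsurance on £6,927 = £1,385.40. Owner owes £1,385.40 (running OOP £4,432.60).
Claim 3 (£7,714): deductible already satisfied, so owner's share is 20% × £7,714 = £1,542.80. Cost to owner: £1,542.80. OOP to date £5,975.40.
Claim 4 (£1,184): deductible already satisfied, so owner's share is 20% × £1,184 = £236.80. Adding that to £5,975.40 gives £6,212.20, past the £6,200 cap; owner pays only £6,200 − £5,975.40 = £224.60.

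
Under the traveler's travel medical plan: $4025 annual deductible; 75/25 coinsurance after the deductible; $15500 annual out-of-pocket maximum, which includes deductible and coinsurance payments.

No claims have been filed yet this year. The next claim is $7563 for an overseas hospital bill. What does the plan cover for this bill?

$2653.50

Deductible not yet touched, so the first $4025 of the bill goes to the deductible.
The remaining $3538 (= $7563 − $4025) moves to coinsurance.
Coinsurance: $3538 × 25% = $884.50.
So the traveler owes $4025 + $884.50 = $4909.50 before any cap.
Cumulative spending $0 + $4909.50 = $4909.50 stays under the $15500 maximum.
The insurer covers the remainder: $7563 − $4909.50 = $2653.50.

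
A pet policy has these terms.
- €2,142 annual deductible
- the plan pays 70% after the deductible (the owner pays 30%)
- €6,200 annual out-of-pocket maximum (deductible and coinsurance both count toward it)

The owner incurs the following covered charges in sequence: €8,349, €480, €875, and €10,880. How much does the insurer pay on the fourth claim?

Bill 1, €8,349: €2,142 to deductible, leaving €6,207; coinsurance €6,207 × 30% = €1,862.10. Owner pays €4,004.10; OOP now €4,004.10. Plan pays €8,349 − €4,004.10 = €4,344.90.
Bill 2, €480: 30% coinsurance on €480 = €144. Cost to owner: €144. OOP to date €4,148.10. Plan pays €480 − €144 = €336.
Bill 3, €875: deductible met; 30% of €875 = €262.50. Cost to owner: €262.50. OOP to date €4,410.60. Insurer: €875 − €262.50 = €612.50.
Bill 4, €10,880: deductible met; 30% of €10,880 = €3,264. Adding that to €4,410.60 gives €7,674.60, past the €6,200 cap; owner pays only €6,200 − €4,410.60 = €1,789.40. Plan pays €10,880 − €1,789.40 = €9,090.60.

€9,090.60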